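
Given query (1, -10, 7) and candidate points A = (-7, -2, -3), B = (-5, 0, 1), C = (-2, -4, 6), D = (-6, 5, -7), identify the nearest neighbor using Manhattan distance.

Distances: d(A) = 26, d(B) = 22, d(C) = 10, d(D) = 36. Nearest: C = (-2, -4, 6) with distance 10.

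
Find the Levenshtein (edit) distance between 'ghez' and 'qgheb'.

Let D[i][j] be the edit distance between the first i characters of 'ghez' and the first j characters of 'qgheb', with D[i][0] = i, D[0][j] = j, and D[i][j] = D[i-1][j-1] if the characters match, else 1 + min(D[i-1][j], D[i][j-1], D[i-1][j-1]). Filling the table (rows: prefixes of 'ghez', columns: prefixes of 'qgheb'):
     ε  q  g  h  e  b
  ε  0  1  2  3  4  5
  g  1  1  1  2  3  4
  h  2  2  2  1  2  3
  e  3  3  3  2  1  2
  z  4  4  4  3  2  2
The bottom-right entry gives D[4][5] = 2, so no sequence of fewer than 2 edits works. Backtracking through the table gives one optimal edit sequence (2 edits):
  ghez → qghez (ins q @1)
  qghez → qgheb (sub z→b @5)
Edit distance = 2.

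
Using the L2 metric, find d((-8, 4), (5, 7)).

√(Σ(x_i - y_i)²) = √((-8 - 5)² + (4 - 7)²)
= √((-13)² + (-3)²) = √(169 + 9) = √178 ≈ 13.3417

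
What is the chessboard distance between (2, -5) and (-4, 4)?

max(|x_i - y_i|) = max(|2 - (-4)|, |-5 - 4|) = max(6, 9) = 9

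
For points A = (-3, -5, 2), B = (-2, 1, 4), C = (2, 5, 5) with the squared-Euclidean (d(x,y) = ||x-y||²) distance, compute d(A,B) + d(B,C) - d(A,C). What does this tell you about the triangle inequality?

d(A,B) = 1² + 6² + 2² = 41, d(B,C) = 4² + 4² + 1² = 33, d(A,C) = 5² + 10² + 3² = 134.
d(A,B) + d(B,C) - d(A,C) = 41 + 33 - 134 = 74 - 134 = -60. This is < 0, so the triangle inequality FAILS for these points (squared-Euclidean is not a metric).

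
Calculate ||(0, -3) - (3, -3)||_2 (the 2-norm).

(Σ|x_i - y_i|^2)^(1/2) = (|0 - 3|^2 + |-3 - (-3)|^2)^(1/2)
= (3^2 + 0^2)^(1/2) = (9 + 0)^(1/2) = (9)^(1/2) = 3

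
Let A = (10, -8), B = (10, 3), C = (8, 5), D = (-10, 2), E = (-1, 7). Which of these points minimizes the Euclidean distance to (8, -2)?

Distances: d(A) ≈ 6.3246, d(B) ≈ 5.3852, d(C) = 7, d(D) ≈ 18.4391, d(E) ≈ 12.7279. Nearest: B = (10, 3) with distance 5.3852.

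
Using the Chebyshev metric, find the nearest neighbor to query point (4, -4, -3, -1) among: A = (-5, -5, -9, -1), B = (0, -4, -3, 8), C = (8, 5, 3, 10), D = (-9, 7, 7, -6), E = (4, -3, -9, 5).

Distances: d(A) = 9, d(B) = 9, d(C) = 11, d(D) = 13, d(E) = 6. Nearest: E = (4, -3, -9, 5) with distance 6.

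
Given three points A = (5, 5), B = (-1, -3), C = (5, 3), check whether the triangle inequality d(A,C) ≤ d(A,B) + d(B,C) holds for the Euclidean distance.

d(A,B) = √(6² + 8²) = √100 = 10, d(B,C) = √(6² + 6²) = √72 ≈ 8.4853, d(A,C) = √(0² + 2²) = √4 = 2.
d(A,C) = 2 ≤ 10 + 8.4853 = 18.4853. Triangle inequality is satisfied.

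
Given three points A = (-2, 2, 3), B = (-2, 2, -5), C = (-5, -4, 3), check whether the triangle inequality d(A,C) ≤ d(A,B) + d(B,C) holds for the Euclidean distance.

d(A,B) = √(0² + 0² + 8²) = √64 = 8, d(B,C) = √(3² + 6² + 8²) = √109 ≈ 10.4403, d(A,C) = √(3² + 6² + 0²) = √45 ≈ 6.7082.
d(A,C) ≈ 6.7082 ≤ 8 + 10.4403 = 18.4403. Triangle inequality is satisfied.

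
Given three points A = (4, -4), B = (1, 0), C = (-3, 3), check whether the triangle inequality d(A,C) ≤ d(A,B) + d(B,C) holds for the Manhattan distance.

d(A,B) = 3 + 4 = 7, d(B,C) = 4 + 3 = 7, d(A,C) = 7 + 7 = 14.
d(A,C) = 14 ≤ 7 + 7 = 14. Triangle inequality is satisfied.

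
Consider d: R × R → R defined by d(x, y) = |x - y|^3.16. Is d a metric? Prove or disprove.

No. d(x,y) = |x-y|^3.16 fails the triangle inequality since p = 3.16 > 1. Counterexample: x = -3, y = 3, z = 14. d(x,z) = |-3 - 14|^3.16 = 17^3.16 ≈ 7730.6959, but d(x,y) + d(y,z) = 6^3.16 + 11^3.16 ≈ 287.712 + 1953.4436 = 2241.1556. Since 7730.6959 > 2241.1556, the triangle inequality is violated.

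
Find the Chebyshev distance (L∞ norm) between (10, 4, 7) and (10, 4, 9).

max(|x_i - y_i|) = max(|10 - 10|, |4 - 4|, |7 - 9|) = max(0, 0, 2) = 2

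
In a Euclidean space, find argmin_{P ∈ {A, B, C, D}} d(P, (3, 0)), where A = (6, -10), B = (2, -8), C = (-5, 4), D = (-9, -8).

Distances: d(A) ≈ 10.4403, d(B) ≈ 8.0623, d(C) ≈ 8.9443, d(D) ≈ 14.4222. Nearest: B = (2, -8) with distance 8.0623.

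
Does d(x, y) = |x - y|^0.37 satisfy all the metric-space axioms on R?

Yes. With 0 < p = 0.37 ≤ 1, d(x,y) = |x-y|^0.37 is a metric on R. Non-negativity and symmetry are immediate; |x-y|^0.37 = 0 ⟺ |x-y| = 0 ⟺ x = y. For the triangle inequality, the function t ↦ t^0.37 is subadditive on [0,∞) when p ≤ 1, so |x-z|^0.37 ≤ (|x-y| + |y-z|)^0.37 ≤ |x-y|^0.37 + |y-z|^0.37.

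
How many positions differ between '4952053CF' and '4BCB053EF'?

Differing positions: 2, 3, 4, 8. Hamming distance = 4.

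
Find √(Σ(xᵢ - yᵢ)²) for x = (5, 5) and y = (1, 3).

√(Σ(x_i - y_i)²) = √((5 - 1)² + (5 - 3)²)
= √(4² + 2²) = √(16 + 4) = √20 ≈ 4.4721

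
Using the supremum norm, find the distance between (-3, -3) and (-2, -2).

max(|x_i - y_i|) = max(|-3 - (-2)|, |-3 - (-2)|) = max(1, 1) = 1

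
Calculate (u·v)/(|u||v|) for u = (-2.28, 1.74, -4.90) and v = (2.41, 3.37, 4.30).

With u = (-2.28, 1.74, -4.90), v = (2.41, 3.37, 4.30):
u·v = (-2.28)·2.41 + 1.74·3.37 + (-4.9)·4.3 = (-5.4948) + 5.8638 + (-21.07) = -20.701.
|u| = √((-2.28)² + 1.74² + (-4.9)²) = √(5.1984 + 3.0276 + 24.01) = √32.236, |v| = √(2.41² + 3.37² + 4.3²) = √(5.8081 + 11.3569 + 18.49) = √35.655.
cos θ = (u·v)/(|u||v|) = -20.701/(√32.236·√35.655) ≈ -0.6106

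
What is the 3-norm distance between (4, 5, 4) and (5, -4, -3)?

(Σ|x_i - y_i|^3)^(1/3) = (|4 - 5|^3 + |5 - (-4)|^3 + |4 - (-3)|^3)^(1/3)
= (1^3 + 9^3 + 7^3)^(1/3) = (1 + 729 + 343)^(1/3) = (1073)^(1/3) ≈ 10.2376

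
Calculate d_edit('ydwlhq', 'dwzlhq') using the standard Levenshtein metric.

Let D[i][j] be the edit distance between the first i characters of 'ydwlhq' and the first j characters of 'dwzlhq', with D[i][0] = i, D[0][j] = j, and D[i][j] = D[i-1][j-1] if the characters match, else 1 + min(D[i-1][j], D[i][j-1], D[i-1][j-1]). Filling the table (rows: prefixes of 'ydwlhq', columns: prefixes of 'dwzlhq'):
     ε  d  w  z  l  h  q
  ε  0  1  2  3  4  5  6
  y  1  1  2  3  4  5  6
  d  2  1  2  3  4  5  6
  w  3  2  1  2  3  4  5
  l  4  3  2  2  2  3  4
  h  5  4  3  3  3  2  3
  q  6  5  4  4  4  3  2
The bottom-right entry gives D[6][6] = 2, so no sequence of fewer than 2 edits works. Backtracking through the table gives one optimal edit sequence (2 edits):
  ydwlhq → dwlhq (del y @1)
  dwlhq → dwzlhq (ins z @3)
Edit distance = 2.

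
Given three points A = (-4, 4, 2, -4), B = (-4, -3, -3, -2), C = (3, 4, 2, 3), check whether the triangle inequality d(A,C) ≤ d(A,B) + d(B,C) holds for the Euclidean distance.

d(A,B) = √(0² + 7² + 5² + 2²) = √78 ≈ 8.8318, d(B,C) = √(7² + 7² + 5² + 5²) = √148 ≈ 12.1655, d(A,C) = √(7² + 0² + 0² + 7²) = √98 ≈ 9.8995.
d(A,C) ≈ 9.8995 ≤ 8.8318 + 12.1655 = 20.9973. Triangle inequality is satisfied.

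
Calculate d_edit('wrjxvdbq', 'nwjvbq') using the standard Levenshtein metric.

Let D[i][j] be the edit distance between the first i characters of 'wrjxvdbq' and the first j characters of 'nwjvbq', with D[i][0] = i, D[0][j] = j, and D[i][j] = D[i-1][j-1] if the characters match, else 1 + min(D[i-1][j], D[i][j-1], D[i-1][j-1]). Filling the table (rows: prefixes of 'wrjxvdbq', columns: prefixes of 'nwjvbq'):
     ε  n  w  j  v  b  q
  ε  0  1  2  3  4  5  6
  w  1  1  1  2  3  4  5
  r  2  2  2  2  3  4  5
  j  3  3  3  2  3  4  5
  x  4  4  4  3  3  4  5
  v  5  5  5  4  3  4  5
  d  6  6  6  5  4  4  5
  b  7  7  7  6  5  4  5
  q  8  8  8  7  6  5  4
The bottom-right entry gives D[8][6] = 4, so no sequence of fewer than 4 edits works. Backtracking through the table gives one optimal edit sequence (4 edits):
  wrjxvdbq → nrjxvdbq (sub w→n @1)
  nrjxvdbq → nwjxvdbq (sub r→w @2)
  nwjxvdbq → nwjvdbq (del x @4)
  nwjvdbq → nwjvbq (del d @5)
Edit distance = 4.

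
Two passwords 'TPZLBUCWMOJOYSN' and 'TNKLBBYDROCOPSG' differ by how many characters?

Differing positions: 2, 3, 6, 7, 8, 9, 11, 13, 15. Hamming distance = 9.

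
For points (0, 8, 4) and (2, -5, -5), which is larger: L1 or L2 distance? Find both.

L1 = |0 - 2| + |8 - (-5)| + |4 - (-5)| = 2 + 13 + 9 = 24
L2 = √(2² + 13² + 9²) = √254 ≈ 15.9374
L1 ≥ L2 always (equality iff movement is along one axis); L1 > L2 here.
Ratio L1/L2 = 24/√254 ≈ 1.5059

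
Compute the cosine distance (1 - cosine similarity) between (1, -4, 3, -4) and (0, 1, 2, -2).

With u = (1, -4, 3, -4), v = (0, 1, 2, -2):
u·v = 1·0 + (-4)·1 + 3·2 + (-4)·(-2) = 0 + (-4) + 6 + 8 = 10.
|u| = √(1² + (-4)² + 3² + (-4)²) = √42, |v| = √(0² + 1² + 2² + (-2)²) = √9, so |u||v| = √(42·9) = √378.
cos θ = (u·v)/(|u||v|) = 10/√378 ≈ 0.5143
Cosine distance = 1 - cos θ ≈ 1 - 0.5143 = 0.4857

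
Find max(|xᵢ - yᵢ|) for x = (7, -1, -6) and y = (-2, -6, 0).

max(|x_i - y_i|) = max(|7 - (-2)|, |-1 - (-6)|, |-6 - 0|) = max(9, 5, 6) = 9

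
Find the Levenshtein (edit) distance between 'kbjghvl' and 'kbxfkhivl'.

Let D[i][j] be the edit distance between the first i characters of 'kbjghvl' and the first j characters of 'kbxfkhivl', with D[i][0] = i, D[0][j] = j, and D[i][j] = D[i-1][j-1] if the characters match, else 1 + min(D[i-1][j], D[i][j-1], D[i-1][j-1]). Filling the table (rows: prefixes of 'kbjghvl', columns: prefixes of 'kbxfkhivl'):
     ε  k  b  x  f  k  h  i  v  l
  ε  0  1  2  3  4  5  6  7  8  9
  k  1  0  1  2  3  4  5  6  7  8
  b  2  1  0  1  2  3  4  5  6  7
  j  3  2  1  1  2  3  4  5  6  7
  g  4  3  2  2  2  3  4  5  6  7
  h  5  4  3  3  3  3  3  4  5  6
  v  6  5  4  4  4  4  4  4  4  5
  l  7  6  5  5  5  5  5  5  5  4
The bottom-right entry gives D[7][9] = 4, so no sequence of fewer than 4 edits works. Backtracking through the table gives one optimal edit sequence (4 edits):
  kbjghvl → kbxjghvl (ins x @3)
  kbxjghvl → kbxfghvl (sub j→f @4)
  kbxfghvl → kbxfkhvl (sub g→k @5)
  kbxfkhvl → kbxfkhivl (ins i @7)
Edit distance = 4.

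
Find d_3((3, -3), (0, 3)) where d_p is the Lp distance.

(Σ|x_i - y_i|^3)^(1/3) = (|3 - 0|^3 + |-3 - 3|^3)^(1/3)
= (3^3 + 6^3)^(1/3) = (27 + 216)^(1/3) = (243)^(1/3) ≈ 6.2403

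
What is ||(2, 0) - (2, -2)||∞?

max(|x_i - y_i|) = max(|2 - 2|, |0 - (-2)|) = max(0, 2) = 2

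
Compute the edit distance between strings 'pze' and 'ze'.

Let D[i][j] be the edit distance between the first i characters of 'pze' and the first j characters of 'ze', with D[i][0] = i, D[0][j] = j, and D[i][j] = D[i-1][j-1] if the characters match, else 1 + min(D[i-1][j], D[i][j-1], D[i-1][j-1]). Filling the table (rows: prefixes of 'pze', columns: prefixes of 'ze'):
     ε  z  e
  ε  0  1  2
  p  1  1  2
  z  2  1  2
  e  3  2  1
The bottom-right entry gives D[3][2] = 1, so no sequence of fewer than 1 edit works. Backtracking through the table gives one optimal edit sequence (1 edit):
  pze → ze (del p @1)
Edit distance = 1.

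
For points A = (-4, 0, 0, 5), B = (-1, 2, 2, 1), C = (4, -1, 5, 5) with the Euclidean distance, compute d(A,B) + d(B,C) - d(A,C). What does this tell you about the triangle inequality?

d(A,B) = √(3² + 2² + 2² + 4²) = √33 ≈ 5.7446, d(B,C) = √(5² + 3² + 3² + 4²) = √59 ≈ 7.6811, d(A,C) = √(8² + 1² + 5² + 0²) = √90 ≈ 9.4868.
d(A,B) + d(B,C) - d(A,C) = 5.7446 + 7.6811 - 9.4868 = 13.4257 - 9.4868 = 3.9389 (to 4 decimal places). This is ≥ 0, so the triangle inequality holds for these points.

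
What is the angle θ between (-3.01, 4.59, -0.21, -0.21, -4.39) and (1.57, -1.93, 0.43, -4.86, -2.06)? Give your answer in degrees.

With u = (-3.01, 4.59, -0.21, -0.21, -4.39), v = (1.57, -1.93, 0.43, -4.86, -2.06):
u·v = (-3.01)·1.57 + 4.59·(-1.93) + (-0.21)·0.43 + (-0.21)·(-4.86) + (-4.39)·(-2.06) = (-4.7257) + (-8.8587) + (-0.0903) + 1.0206 + 9.0434 = -3.6107.
|u| = √((-3.01)² + 4.59² + (-0.21)² + (-0.21)² + (-4.39)²) = √(9.0601 + 21.0681 + 0.0441 + 0.0441 + 19.2721) = √49.4885, |v| = √(1.57² + (-1.93)² + 0.43² + (-4.86)² + (-2.06)²) = √(2.4649 + 3.7249 + 0.1849 + 23.6196 + 4.2436) = √34.2379.
cos θ = (u·v)/(|u||v|) = -3.6107/(√49.4885·√34.2379) ≈ -0.087717
θ = arccos(-0.087717) ≈ 95.03°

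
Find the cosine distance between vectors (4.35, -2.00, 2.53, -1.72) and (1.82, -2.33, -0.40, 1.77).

With u = (4.35, -2.00, 2.53, -1.72), v = (1.82, -2.33, -0.40, 1.77):
u·v = 4.35·1.82 + (-2)·(-2.33) + 2.53·(-0.4) + (-1.72)·1.77 = 7.917 + 4.66 + (-1.012) + (-3.0444) = 8.5206.
|u| = √(4.35² + (-2)² + 2.53² + (-1.72)²) = √(18.9225 + 4 + 6.4009 + 2.9584) = √32.2818, |v| = √(1.82² + (-2.33)² + (-0.4)² + 1.77²) = √(3.3124 + 5.4289 + 0.16 + 3.1329) = √12.0342.
cos θ = (u·v)/(|u||v|) = 8.5206/(√32.2818·√12.0342) ≈ 0.4323
Cosine distance = 1 - cos θ ≈ 1 - 0.4323 = 0.5677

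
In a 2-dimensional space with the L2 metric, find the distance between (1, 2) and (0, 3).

(Σ|x_i - y_i|^2)^(1/2) = (|1 - 0|^2 + |2 - 3|^2)^(1/2)
= (1^2 + 1^2)^(1/2) = (1 + 1)^(1/2) = (2)^(1/2) ≈ 1.4142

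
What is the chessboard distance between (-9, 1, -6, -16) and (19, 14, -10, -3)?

max(|x_i - y_i|) = max(|-9 - 19|, |1 - 14|, |-6 - (-10)|, |-16 - (-3)|) = max(28, 13, 4, 13) = 28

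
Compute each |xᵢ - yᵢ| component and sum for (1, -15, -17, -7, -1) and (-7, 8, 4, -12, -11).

Σ|x_i - y_i| = |1 - (-7)| + |-15 - 8| + |-17 - 4| + |-7 - (-12)| + |-1 - (-11)| = 8 + 23 + 21 + 5 + 10 = 67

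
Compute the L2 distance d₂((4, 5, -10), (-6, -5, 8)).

√(Σ(x_i - y_i)²) = √((4 - (-6))² + (5 - (-5))² + (-10 - 8)²)
= √(10² + 10² + (-18)²) = √(100 + 100 + 324) = √524 ≈ 22.891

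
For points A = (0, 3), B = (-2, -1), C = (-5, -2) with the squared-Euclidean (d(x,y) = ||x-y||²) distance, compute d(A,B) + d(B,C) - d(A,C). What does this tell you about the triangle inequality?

d(A,B) = 2² + 4² = 20, d(B,C) = 3² + 1² = 10, d(A,C) = 5² + 5² = 50.
d(A,B) + d(B,C) - d(A,C) = 20 + 10 - 50 = 30 - 50 = -20. This is < 0, so the triangle inequality FAILS for these points (squared-Euclidean is not a metric).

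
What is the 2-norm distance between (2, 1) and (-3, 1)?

(Σ|x_i - y_i|^2)^(1/2) = (|2 - (-3)|^2 + |1 - 1|^2)^(1/2)
= (5^2 + 0^2)^(1/2) = (25 + 0)^(1/2) = (25)^(1/2) = 5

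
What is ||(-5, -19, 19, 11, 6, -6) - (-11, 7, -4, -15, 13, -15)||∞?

max(|x_i - y_i|) = max(|-5 - (-11)|, |-19 - 7|, |19 - (-4)|, |11 - (-15)|, |6 - 13|, |-6 - (-15)|) = max(6, 26, 23, 26, 7, 9) = 26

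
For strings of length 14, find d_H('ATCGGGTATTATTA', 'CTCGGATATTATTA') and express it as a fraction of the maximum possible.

Differing positions: 1, 6. Hamming distance = 2. The maximum possible Hamming distance for length-14 strings is 14, so d_H/14 = 2/14 ≈ 0.1429.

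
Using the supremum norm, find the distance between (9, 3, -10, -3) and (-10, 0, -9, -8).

max(|x_i - y_i|) = max(|9 - (-10)|, |3 - 0|, |-10 - (-9)|, |-3 - (-8)|) = max(19, 3, 1, 5) = 19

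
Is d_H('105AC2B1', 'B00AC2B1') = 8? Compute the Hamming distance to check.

Differing positions: 1, 3. Hamming distance = 2, so the claim that d_H = 8 is false.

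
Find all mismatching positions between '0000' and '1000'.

Differing positions: 1. Hamming distance = 1.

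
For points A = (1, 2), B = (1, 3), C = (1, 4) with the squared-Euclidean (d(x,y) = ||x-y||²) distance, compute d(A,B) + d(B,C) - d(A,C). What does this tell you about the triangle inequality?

d(A,B) = 0² + 1² = 1, d(B,C) = 0² + 1² = 1, d(A,C) = 0² + 2² = 4.
d(A,B) + d(B,C) - d(A,C) = 1 + 1 - 4 = 2 - 4 = -2. This is < 0, so the triangle inequality FAILS for these points (squared-Euclidean is not a metric).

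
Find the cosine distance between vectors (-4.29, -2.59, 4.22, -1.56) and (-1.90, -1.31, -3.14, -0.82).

With u = (-4.29, -2.59, 4.22, -1.56), v = (-1.90, -1.31, -3.14, -0.82):
u·v = (-4.29)·(-1.9) + (-2.59)·(-1.31) + 4.22·(-3.14) + (-1.56)·(-0.82) = 8.151 + 3.3929 + (-13.2508) + 1.2792 = -0.4277.
|u| = √((-4.29)² + (-2.59)² + 4.22² + (-1.56)²) = √(18.4041 + 6.7081 + 17.8084 + 2.4336) = √45.3542, |v| = √((-1.9)² + (-1.31)² + (-3.14)² + (-0.82)²) = √(3.61 + 1.7161 + 9.8596 + 0.6724) = √15.8581.
cos θ = (u·v)/(|u||v|) = -0.4277/(√45.3542·√15.8581) ≈ -0.0159
Cosine distance = 1 - cos θ ≈ 1 - (-0.0159) = 1.0159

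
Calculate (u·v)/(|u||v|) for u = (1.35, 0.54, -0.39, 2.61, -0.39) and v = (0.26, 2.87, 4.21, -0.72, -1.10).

With u = (1.35, 0.54, -0.39, 2.61, -0.39), v = (0.26, 2.87, 4.21, -0.72, -1.10):
u·v = 1.35·0.26 + 0.54·2.87 + (-0.39)·4.21 + 2.61·(-0.72) + (-0.39)·(-1.1) = 0.351 + 1.5498 + (-1.6419) + (-1.8792) + 0.429 = -1.1913.
|u| = √(1.35² + 0.54² + (-0.39)² + 2.61² + (-0.39)²) = √(1.8225 + 0.2916 + 0.1521 + 6.8121 + 0.1521) = √9.2304, |v| = √(0.26² + 2.87² + 4.21² + (-0.72)² + (-1.1)²) = √(0.0676 + 8.2369 + 17.7241 + 0.5184 + 1.21) = √27.757.
cos θ = (u·v)/(|u||v|) = -1.1913/(√9.2304·√27.757) ≈ -0.0744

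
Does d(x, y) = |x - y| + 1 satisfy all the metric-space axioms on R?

No. d fails identity of indiscernibles (specifically d(x,x) = 0): d(6, 6) = |6 - 6| + 1 = 0 + 1 = 1 ≠ 0.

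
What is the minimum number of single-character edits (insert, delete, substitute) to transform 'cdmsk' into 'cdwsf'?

Let D[i][j] be the edit distance between the first i characters of 'cdmsk' and the first j characters of 'cdwsf', with D[i][0] = i, D[0][j] = j, and D[i][j] = D[i-1][j-1] if the characters match, else 1 + min(D[i-1][j], D[i][j-1], D[i-1][j-1]). Filling the table (rows: prefixes of 'cdmsk', columns: prefixes of 'cdwsf'):
     ε  c  d  w  s  f
  ε  0  1  2  3  4  5
  c  1  0  1  2  3  4
  d  2  1  0  1  2  3
  m  3  2  1  1  2  3
  s  4  3  2  2  1  2
  k  5  4  3  3  2  2
The bottom-right entry gives D[5][5] = 2, so no sequence of fewer than 2 edits works. Backtracking through the table gives one optimal edit sequence (2 edits):
  cdmsk → cdwsk (sub m→w @3)
  cdwsk → cdwsf (sub k→f @5)
Edit distance = 2.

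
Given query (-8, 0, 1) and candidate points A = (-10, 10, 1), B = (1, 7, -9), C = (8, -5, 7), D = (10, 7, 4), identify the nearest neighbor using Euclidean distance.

Distances: d(A) ≈ 10.198, d(B) ≈ 15.1658, d(C) ≈ 17.8045, d(D) ≈ 19.5448. Nearest: A = (-10, 10, 1) with distance 10.198.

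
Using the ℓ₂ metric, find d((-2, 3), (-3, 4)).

√(Σ(x_i - y_i)²) = √((-2 - (-3))² + (3 - 4)²)
= √(1² + (-1)²) = √(1 + 1) = √2 ≈ 1.4142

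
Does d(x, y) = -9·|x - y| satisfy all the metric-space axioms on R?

No. With c = -9 < 0, d fails non-negativity: d(7, 15) = -9·|7 - 15| = -9·8 = -72 < 0.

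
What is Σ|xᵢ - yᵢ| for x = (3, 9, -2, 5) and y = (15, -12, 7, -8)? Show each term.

Σ|x_i - y_i| = |3 - 15| + |9 - (-12)| + |-2 - 7| + |5 - (-8)| = 12 + 21 + 9 + 13 = 55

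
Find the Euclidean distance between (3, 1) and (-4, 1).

√(Σ(x_i - y_i)²) = √((3 - (-4))² + (1 - 1)²)
= √(7² + 0²) = √(49 + 0) = √49 = 7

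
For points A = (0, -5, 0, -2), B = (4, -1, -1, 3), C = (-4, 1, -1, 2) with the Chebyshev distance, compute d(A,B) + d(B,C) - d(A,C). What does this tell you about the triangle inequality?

d(A,B) = max(4, 4, 1, 5) = 5, d(B,C) = max(8, 2, 0, 1) = 8, d(A,C) = max(4, 6, 1, 4) = 6.
d(A,B) + d(B,C) - d(A,C) = 5 + 8 - 6 = 13 - 6 = 7. This is ≥ 0, so the triangle inequality holds for these points.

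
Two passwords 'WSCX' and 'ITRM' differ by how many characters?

Differing positions: 1, 2, 3, 4. Hamming distance = 4.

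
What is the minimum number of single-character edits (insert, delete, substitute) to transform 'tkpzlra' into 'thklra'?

Let D[i][j] be the edit distance between the first i characters of 'tkpzlra' and the first j characters of 'thklra', with D[i][0] = i, D[0][j] = j, and D[i][j] = D[i-1][j-1] if the characters match, else 1 + min(D[i-1][j], D[i][j-1], D[i-1][j-1]). Filling the table (rows: prefixes of 'tkpzlra', columns: prefixes of 'thklra'):
     ε  t  h  k  l  r  a
  ε  0  1  2  3  4  5  6
  t  1  0  1  2  3  4  5
  k  2  1  1  1  2  3  4
  p  3  2  2  2  2  3  4
  z  4  3  3  3  3  3  4
  l  5  4  4  4  3  4  4
  r  6  5  5  5  4  3  4
  a  7  6  6  6  5  4  3
The bottom-right entry gives D[7][6] = 3, so no sequence of fewer than 3 edits works. Backtracking through the table gives one optimal edit sequence (3 edits):
  tkpzlra → tpzlra (del k @2)
  tpzlra → thzlra (sub p→h @2)
  thzlra → thklra (sub z→k @3)
Edit distance = 3.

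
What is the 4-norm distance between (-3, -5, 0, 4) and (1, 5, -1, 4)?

(Σ|x_i - y_i|^4)^(1/4) = (|-3 - 1|^4 + |-5 - 5|^4 + |0 - (-1)|^4 + |4 - 4|^4)^(1/4)
= (4^4 + 10^4 + 1^4 + 0^4)^(1/4) = (256 + 10000 + 1 + 0)^(1/4) = (10257)^(1/4) ≈ 10.0636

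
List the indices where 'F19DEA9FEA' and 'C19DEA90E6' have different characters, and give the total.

Differing positions: 1, 8, 10. Hamming distance = 3.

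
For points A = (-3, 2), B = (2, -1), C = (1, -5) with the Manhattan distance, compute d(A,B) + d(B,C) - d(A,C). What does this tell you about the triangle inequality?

d(A,B) = 5 + 3 = 8, d(B,C) = 1 + 4 = 5, d(A,C) = 4 + 7 = 11.
d(A,B) + d(B,C) - d(A,C) = 8 + 5 - 11 = 13 - 11 = 2. This is ≥ 0, so the triangle inequality holds for these points.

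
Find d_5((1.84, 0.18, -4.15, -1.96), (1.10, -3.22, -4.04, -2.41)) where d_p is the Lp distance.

(Σ|x_i - y_i|^5)^(1/5) = (|1.84 - 1.1|^5 + |0.18 - (-3.22)|^5 + |-4.15 - (-4.04)|^5 + |-1.96 - (-2.41)|^5)^(1/5)
= (0.74^5 + 3.4^5 + 0.11^5 + 0.45^5)^(1/5) ≈ (0.2219 + 454.3542 + 0 + 0.0185)^(1/5) = (454.5946)^(1/5) ≈ 3.4004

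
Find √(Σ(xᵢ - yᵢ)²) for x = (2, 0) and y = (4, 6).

√(Σ(x_i - y_i)²) = √((2 - 4)² + (0 - 6)²)
= √((-2)² + (-6)²) = √(4 + 36) = √40 ≈ 6.3246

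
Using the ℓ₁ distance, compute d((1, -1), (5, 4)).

Σ|x_i - y_i| = |1 - 5| + |-1 - 4| = 4 + 5 = 9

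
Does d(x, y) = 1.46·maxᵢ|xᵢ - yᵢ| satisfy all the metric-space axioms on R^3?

Yes. The L∞ (Chebyshev) norm induces a metric on R^3, and multiplying a metric by a positive constant 1.46 > 0 preserves all four axioms: non-negativity (1.46·||x-y|| ≥ 0), identity (1.46·||x-y|| = 0 ⟺ ||x-y|| = 0 ⟺ x = y), symmetry (||x-y|| = ||y-x||), and the triangle inequality (1.46·||x-z|| ≤ 1.46·||x-y|| + 1.46·||y-z||). So d is a metric.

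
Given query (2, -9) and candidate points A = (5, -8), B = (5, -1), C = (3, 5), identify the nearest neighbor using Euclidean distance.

Distances: d(A) ≈ 3.1623, d(B) ≈ 8.544, d(C) ≈ 14.0357. Nearest: A = (5, -8) with distance 3.1623.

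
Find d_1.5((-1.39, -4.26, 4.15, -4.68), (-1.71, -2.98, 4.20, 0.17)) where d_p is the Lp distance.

(Σ|x_i - y_i|^1.5)^(1/1.5) = (|-1.39 - (-1.71)|^1.5 + |-4.26 - (-2.98)|^1.5 + |4.15 - 4.2|^1.5 + |-4.68 - 0.17|^1.5)^(1/1.5)
= (0.32^1.5 + 1.28^1.5 + 0.05^1.5 + 4.85^1.5)^(1/1.5) ≈ (0.181 + 1.4482 + 0.0112 + 10.681)^(1/1.5) = (12.3214)^(1/1.5) ≈ 5.3347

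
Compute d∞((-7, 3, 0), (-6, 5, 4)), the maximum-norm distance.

max(|x_i - y_i|) = max(|-7 - (-6)|, |3 - 5|, |0 - 4|) = max(1, 2, 4) = 4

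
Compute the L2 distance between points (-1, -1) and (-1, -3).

(Σ|x_i - y_i|^2)^(1/2) = (|-1 - (-1)|^2 + |-1 - (-3)|^2)^(1/2)
= (0^2 + 2^2)^(1/2) = (0 + 4)^(1/2) = (4)^(1/2) = 2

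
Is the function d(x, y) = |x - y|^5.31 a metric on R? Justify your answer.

No. d(x,y) = |x-y|^5.31 fails the triangle inequality since p = 5.31 > 1. Counterexample: x = -5, y = 5, z = 15. d(x,z) = |-5 - 15|^5.31 = 20^5.31 ≈ 8099706.404, but d(x,y) + d(y,z) = 10^5.31 + 10^5.31 ≈ 204173.7945 + 204173.7945 = 408347.589. Since 8099706.404 > 408347.589, the triangle inequality is violated.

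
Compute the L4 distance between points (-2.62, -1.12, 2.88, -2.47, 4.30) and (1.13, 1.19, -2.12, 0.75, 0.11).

(Σ|x_i - y_i|^4)^(1/4) = (|-2.62 - 1.13|^4 + |-1.12 - 1.19|^4 + |2.88 - (-2.12)|^4 + |-2.47 - 0.75|^4 + |4.3 - 0.11|^4)^(1/4)
= (3.75^4 + 2.31^4 + 5^4 + 3.22^4 + 4.19^4)^(1/4) ≈ (197.7539 + 28.474 + 625 + 107.5037 + 308.2166)^(1/4) = (1266.9482)^(1/4) ≈ 5.9661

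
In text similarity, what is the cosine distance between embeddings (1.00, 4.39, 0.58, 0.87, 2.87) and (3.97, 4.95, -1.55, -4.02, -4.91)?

With u = (1.00, 4.39, 0.58, 0.87, 2.87), v = (3.97, 4.95, -1.55, -4.02, -4.91):
u·v = 1·3.97 + 4.39·4.95 + 0.58·(-1.55) + 0.87·(-4.02) + 2.87·(-4.91) = 3.97 + 21.7305 + (-0.899) + (-3.4974) + (-14.0917) = 7.2124.
|u| = √(1² + 4.39² + 0.58² + 0.87² + 2.87²) = √(1 + 19.2721 + 0.3364 + 0.7569 + 8.2369) = √29.6023, |v| = √(3.97² + 4.95² + (-1.55)² + (-4.02)² + (-4.91)²) = √(15.7609 + 24.5025 + 2.4025 + 16.1604 + 24.1081) = √82.9344.
cos θ = (u·v)/(|u||v|) = 7.2124/(√29.6023·√82.9344) ≈ 0.1456
Cosine distance = 1 - cos θ ≈ 1 - 0.1456 = 0.8544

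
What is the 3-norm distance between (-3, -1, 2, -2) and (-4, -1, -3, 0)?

(Σ|x_i - y_i|^3)^(1/3) = (|-3 - (-4)|^3 + |-1 - (-1)|^3 + |2 - (-3)|^3 + |-2 - 0|^3)^(1/3)
= (1^3 + 0^3 + 5^3 + 2^3)^(1/3) = (1 + 0 + 125 + 8)^(1/3) = (134)^(1/3) ≈ 5.1172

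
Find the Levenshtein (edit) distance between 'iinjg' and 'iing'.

Let D[i][j] be the edit distance between the first i characters of 'iinjg' and the first j characters of 'iing', with D[i][0] = i, D[0][j] = j, and D[i][j] = D[i-1][j-1] if the characters match, else 1 + min(D[i-1][j], D[i][j-1], D[i-1][j-1]). Filling the table (rows: prefixes of 'iinjg', columns: prefixes of 'iing'):
     ε  i  i  n  g
  ε  0  1  2  3  4
  i  1  0  1  2  3
  i  2  1  0  1  2
  n  3  2  1  0  1
  j  4  3  2  1  1
  g  5  4  3  2  1
The bottom-right entry gives D[5][4] = 1, so no sequence of fewer than 1 edit works. Backtracking through the table gives one optimal edit sequence (1 edit):
  iinjg → iing (del j @4)
Edit distance = 1.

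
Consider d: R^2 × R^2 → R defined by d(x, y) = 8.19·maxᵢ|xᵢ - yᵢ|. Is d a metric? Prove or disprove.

Yes. The L∞ (Chebyshev) norm induces a metric on R^2, and multiplying a metric by a positive constant 8.19 > 0 preserves all four axioms: non-negativity (8.19·||x-y|| ≥ 0), identity (8.19·||x-y|| = 0 ⟺ ||x-y|| = 0 ⟺ x = y), symmetry (||x-y|| = ||y-x||), and the triangle inequality (8.19·||x-z|| ≤ 8.19·||x-y|| + 8.19·||y-z||). So d is a metric.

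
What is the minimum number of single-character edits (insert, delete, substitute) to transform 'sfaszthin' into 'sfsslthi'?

Let D[i][j] be the edit distance between the first i characters of 'sfaszthin' and the first j characters of 'sfsslthi', with D[i][0] = i, D[0][j] = j, and D[i][j] = D[i-1][j-1] if the characters match, else 1 + min(D[i-1][j], D[i][j-1], D[i-1][j-1]). Filling the table (rows: prefixes of 'sfaszthin', columns: prefixes of 'sfsslthi'):
     ε  s  f  s  s  l  t  h  i
  ε  0  1  2  3  4  5  6  7  8
  s  1  0  1  2  3  4  5  6  7
  f  2  1  0  1  2  3  4  5  6
  a  3  2  1  1  2  3  4  5  6
  s  4  3  2  1  1  2  3  4  5
  z  5  4  3  2  2  2  3  4  5
  t  6  5  4  3  3  3  2  3  4
  h  7  6  5  4  4  4  3  2  3
  i  8  7  6  5  5  5  4  3  2
  n  9  8  7  6  6  6  5  4  3
The bottom-right entry gives D[9][8] = 3, so no sequence of fewer than 3 edits works. Backtracking through the table gives one optimal edit sequence (3 edits):
  sfaszthin → sfsszthin (sub a→s @3)
  sfsszthin → sfsslthin (sub z→l @5)
  sfsslthin → sfsslthi (del n @9)
Edit distance = 3.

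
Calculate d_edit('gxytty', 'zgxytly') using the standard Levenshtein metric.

Let D[i][j] be the edit distance between the first i characters of 'gxytty' and the first j characters of 'zgxytly', with D[i][0] = i, D[0][j] = j, and D[i][j] = D[i-1][j-1] if the characters match, else 1 + min(D[i-1][j], D[i][j-1], D[i-1][j-1]). Filling the table (rows: prefixes of 'gxytty', columns: prefixes of 'zgxytly'):
     ε  z  g  x  y  t  l  y
  ε  0  1  2  3  4  5  6  7
  g  1  1  1  2  3  4  5  6
  x  2  2  2  1  2  3  4  5
  y  3  3  3  2  1  2  3  4
  t  4  4  4  3  2  1  2  3
  t  5  5  5  4  3  2  2  3
  y  6  6  6  5  4  3  3  2
The bottom-right entry gives D[6][7] = 2, so no sequence of fewer than 2 edits works. Backtracking through the table gives one optimal edit sequence (2 edits):
  gxytty → zgxytty (ins z @1)
  zgxytty → zgxytly (sub t→l @6)
Edit distance = 2.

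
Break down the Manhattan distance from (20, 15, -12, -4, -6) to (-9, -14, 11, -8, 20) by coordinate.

Σ|x_i - y_i| = |20 - (-9)| + |15 - (-14)| + |-12 - 11| + |-4 - (-8)| + |-6 - 20| = 29 + 29 + 23 + 4 + 26 = 111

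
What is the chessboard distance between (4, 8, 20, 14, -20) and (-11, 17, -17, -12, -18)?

max(|x_i - y_i|) = max(|4 - (-11)|, |8 - 17|, |20 - (-17)|, |14 - (-12)|, |-20 - (-18)|) = max(15, 9, 37, 26, 2) = 37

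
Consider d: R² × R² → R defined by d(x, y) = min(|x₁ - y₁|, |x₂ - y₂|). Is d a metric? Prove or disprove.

No. d fails identity of indiscernibles: take x = (-1, 0) and y = (-1, 5). Then d(x,y) = min(|-1 - (-1)|, |0 - 5|) = min(0, 5) = 0, yet x ≠ y.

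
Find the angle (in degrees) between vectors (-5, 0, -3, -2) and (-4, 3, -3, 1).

With u = (-5, 0, -3, -2), v = (-4, 3, -3, 1):
u·v = (-5)·(-4) + 0·3 + (-3)·(-3) + (-2)·1 = 20 + 0 + 9 + (-2) = 27.
|u| = √((-5)² + 0² + (-3)² + (-2)²) = √38, |v| = √((-4)² + 3² + (-3)² + 1²) = √35, so |u||v| = √(38·35) = √1330.
cos θ = (u·v)/(|u||v|) = 27/√1330 ≈ 0.740351
θ = arccos(0.740351) ≈ 42.24°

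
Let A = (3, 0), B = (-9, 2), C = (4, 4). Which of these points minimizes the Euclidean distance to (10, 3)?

Distances: d(A) ≈ 7.6158, d(B) ≈ 19.0263, d(C) ≈ 6.0828. Nearest: C = (4, 4) with distance 6.0828.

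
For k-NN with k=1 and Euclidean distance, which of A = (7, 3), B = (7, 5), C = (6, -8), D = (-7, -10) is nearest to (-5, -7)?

Distances: d(A) ≈ 15.6205, d(B) ≈ 16.9706, d(C) ≈ 11.0454, d(D) ≈ 3.6056. Nearest: D = (-7, -10) with distance 3.6056.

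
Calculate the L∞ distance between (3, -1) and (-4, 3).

max(|x_i - y_i|) = max(|3 - (-4)|, |-1 - 3|) = max(7, 4) = 7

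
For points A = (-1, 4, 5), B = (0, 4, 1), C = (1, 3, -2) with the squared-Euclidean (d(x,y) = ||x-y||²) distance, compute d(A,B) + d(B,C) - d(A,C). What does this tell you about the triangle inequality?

d(A,B) = 1² + 0² + 4² = 17, d(B,C) = 1² + 1² + 3² = 11, d(A,C) = 2² + 1² + 7² = 54.
d(A,B) + d(B,C) - d(A,C) = 17 + 11 - 54 = 28 - 54 = -26. This is < 0, so the triangle inequality FAILS for these points (squared-Euclidean is not a metric).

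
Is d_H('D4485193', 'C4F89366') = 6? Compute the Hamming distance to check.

Differing positions: 1, 3, 5, 6, 7, 8. Hamming distance = 6, so the claim is true.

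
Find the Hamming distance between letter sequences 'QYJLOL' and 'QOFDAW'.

Differing positions: 2, 3, 4, 5, 6. Hamming distance = 5.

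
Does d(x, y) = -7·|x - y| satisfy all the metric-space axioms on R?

No. With c = -7 < 0, d fails non-negativity: d(2, 4) = -7·|2 - 4| = -7·2 = -14 < 0.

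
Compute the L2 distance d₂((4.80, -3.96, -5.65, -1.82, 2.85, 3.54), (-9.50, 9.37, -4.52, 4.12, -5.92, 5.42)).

√(Σ(x_i - y_i)²) = √((4.8 - (-9.5))² + (-3.96 - 9.37)² + (-5.65 - (-4.52))² + (-1.82 - 4.12)² + (2.85 - (-5.92))² + (3.54 - 5.42)²)
= √(14.3² + (-13.33)² + (-1.13)² + (-5.94)² + 8.77² + (-1.88)²) = √(204.49 + 177.6889 + 1.2769 + 35.2836 + 76.9129 + 3.5344) = √499.1867 ≈ 22.3425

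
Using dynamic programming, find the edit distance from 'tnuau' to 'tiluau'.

Let D[i][j] be the edit distance between the first i characters of 'tnuau' and the first j characters of 'tiluau', with D[i][0] = i, D[0][j] = j, and D[i][j] = D[i-1][j-1] if the characters match, else 1 + min(D[i-1][j], D[i][j-1], D[i-1][j-1]). Filling the table (rows: prefixes of 'tnuau', columns: prefixes of 'tiluau'):
     ε  t  i  l  u  a  u
  ε  0  1  2  3  4  5  6
  t  1  0  1  2  3  4  5
  n  2  1  1  2  3  4  5
  u  3  2  2  2  2  3  4
  a  4  3  3  3  3  2  3
  u  5  4  4  4  3  3  2
The bottom-right entry gives D[5][6] = 2, so no sequence of fewer than 2 edits works. Backtracking through the table gives one optimal edit sequence (2 edits):
  tnuau → tinuau (ins i @2)
  tinuau → tiluau (sub n→l @3)
Edit distance = 2.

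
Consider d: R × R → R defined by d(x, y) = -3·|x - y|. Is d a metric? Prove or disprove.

No. With c = -3 < 0, d fails non-negativity: d(9, 14) = -3·|9 - 14| = -3·5 = -15 < 0.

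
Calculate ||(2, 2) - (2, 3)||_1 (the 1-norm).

Σ|x_i - y_i| = |2 - 2| + |2 - 3| = 0 + 1 = 1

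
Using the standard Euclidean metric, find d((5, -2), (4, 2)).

√(Σ(x_i - y_i)²) = √((5 - 4)² + (-2 - 2)²)
= √(1² + (-4)²) = √(1 + 16) = √17 ≈ 4.1231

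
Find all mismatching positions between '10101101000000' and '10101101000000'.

Differing positions: none. Hamming distance = 0.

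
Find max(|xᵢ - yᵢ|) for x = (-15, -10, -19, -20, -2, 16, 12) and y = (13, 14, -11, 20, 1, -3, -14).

max(|x_i - y_i|) = max(|-15 - 13|, |-10 - 14|, |-19 - (-11)|, |-20 - 20|, |-2 - 1|, |16 - (-3)|, |12 - (-14)|) = max(28, 24, 8, 40, 3, 19, 26) = 40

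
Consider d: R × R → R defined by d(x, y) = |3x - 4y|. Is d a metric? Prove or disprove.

No. d fails symmetry: d(5, 3) = |3·5 - 4·3| = |3| = 3, but d(3, 5) = |3·3 - 4·5| = |-11| = 11. Since 3 ≠ 11, d(x,y) ≠ d(y,x) in general.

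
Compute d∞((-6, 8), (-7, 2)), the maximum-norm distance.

max(|x_i - y_i|) = max(|-6 - (-7)|, |8 - 2|) = max(1, 6) = 6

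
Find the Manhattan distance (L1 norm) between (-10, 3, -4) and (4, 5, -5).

Σ|x_i - y_i| = |-10 - 4| + |3 - 5| + |-4 - (-5)| = 14 + 2 + 1 = 17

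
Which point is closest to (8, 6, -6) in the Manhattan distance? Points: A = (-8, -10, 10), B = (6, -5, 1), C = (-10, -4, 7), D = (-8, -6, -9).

Distances: d(A) = 48, d(B) = 20, d(C) = 41, d(D) = 31. Nearest: B = (6, -5, 1) with distance 20.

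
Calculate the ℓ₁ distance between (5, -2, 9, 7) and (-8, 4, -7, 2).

Σ|x_i - y_i| = |5 - (-8)| + |-2 - 4| + |9 - (-7)| + |7 - 2| = 13 + 6 + 16 + 5 = 40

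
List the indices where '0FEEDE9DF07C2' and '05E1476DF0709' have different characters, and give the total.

Differing positions: 2, 4, 5, 6, 7, 12, 13. Hamming distance = 7.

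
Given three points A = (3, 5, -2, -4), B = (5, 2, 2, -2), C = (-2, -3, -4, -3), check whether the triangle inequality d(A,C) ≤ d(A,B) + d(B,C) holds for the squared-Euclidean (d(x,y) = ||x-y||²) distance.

d(A,B) = 2² + 3² + 4² + 2² = 33, d(B,C) = 7² + 5² + 6² + 1² = 111, d(A,C) = 5² + 8² + 2² + 1² = 94.
d(A,C) = 94 ≤ 33 + 111 = 144. Triangle inequality is satisfied.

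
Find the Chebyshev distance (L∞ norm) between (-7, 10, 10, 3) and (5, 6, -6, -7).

max(|x_i - y_i|) = max(|-7 - 5|, |10 - 6|, |10 - (-6)|, |3 - (-7)|) = max(12, 4, 16, 10) = 16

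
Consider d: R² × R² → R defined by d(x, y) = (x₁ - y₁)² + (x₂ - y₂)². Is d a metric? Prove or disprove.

No. The squared Euclidean distance fails the triangle inequality. Counterexample: x = (0, 0), y = (4, 4), z = (8, 8). d(x,z) = 8² + 8² = 128, but d(x,y) + d(y,z) = (4² + 4²) + (4² + 4²) = 32 + 32 = 64. Since 128 > 64, the triangle inequality is violated. (Note: √d, the ordinary Euclidean distance, IS a metric.)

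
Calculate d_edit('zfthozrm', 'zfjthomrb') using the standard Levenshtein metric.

Let D[i][j] be the edit distance between the first i characters of 'zfthozrm' and the first j characters of 'zfjthomrb', with D[i][0] = i, D[0][j] = j, and D[i][j] = D[i-1][j-1] if the characters match, else 1 + min(D[i-1][j], D[i][j-1], D[i-1][j-1]). Filling the table (rows: prefixes of 'zfthozrm', columns: prefixes of 'zfjthomrb'):
     ε  z  f  j  t  h  o  m  r  b
  ε  0  1  2  3  4  5  6  7  8  9
  z  1  0  1  2  3  4  5  6  7  8
  f  2  1  0  1  2  3  4  5  6  7
  t  3  2  1  1  1  2  3  4  5  6
  h  4  3  2  2  2  1  2  3  4  5
  o  5  4  3  3  3  2  1  2  3  4
  z  6  5  4  4  4  3  2  2  3  4
  r  7  6  5  5  5  4  3  3  2  3
  m  8  7  6  6  6  5  4  3  3  3
The bottom-right entry gives D[8][9] = 3, so no sequence of fewer than 3 edits works. Backtracking through the table gives one optimal edit sequence (3 edits):
  zfthozrm → zfjthozrm (ins j @3)
  zfjthozrm → zfjthomrm (sub z→m @7)
  zfjthomrm → zfjthomrb (sub m→b @9)
Edit distance = 3.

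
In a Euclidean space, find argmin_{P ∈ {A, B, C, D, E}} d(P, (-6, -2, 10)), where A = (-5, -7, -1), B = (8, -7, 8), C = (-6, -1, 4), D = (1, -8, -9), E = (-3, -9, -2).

Distances: d(A) ≈ 12.1244, d(B) = 15, d(C) ≈ 6.0828, d(D) ≈ 21.1187, d(E) ≈ 14.2127. Nearest: C = (-6, -1, 4) with distance 6.0828.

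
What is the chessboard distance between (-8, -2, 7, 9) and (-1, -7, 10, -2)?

max(|x_i - y_i|) = max(|-8 - (-1)|, |-2 - (-7)|, |7 - 10|, |9 - (-2)|) = max(7, 5, 3, 11) = 11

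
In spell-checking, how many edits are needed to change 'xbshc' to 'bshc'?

Let D[i][j] be the edit distance between the first i characters of 'xbshc' and the first j characters of 'bshc', with D[i][0] = i, D[0][j] = j, and D[i][j] = D[i-1][j-1] if the characters match, else 1 + min(D[i-1][j], D[i][j-1], D[i-1][j-1]). Filling the table (rows: prefixes of 'xbshc', columns: prefixes of 'bshc'):
     ε  b  s  h  c
  ε  0  1  2  3  4
  x  1  1  2  3  4
  b  2  1  2  3  4
  s  3  2  1  2  3
  h  4  3  2  1  2
  c  5  4  3  2  1
The bottom-right entry gives D[5][4] = 1, so no sequence of fewer than 1 edit works. Backtracking through the table gives one optimal edit sequence (1 edit):
  xbshc → bshc (del x @1)
Edit distance = 1.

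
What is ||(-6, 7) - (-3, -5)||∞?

max(|x_i - y_i|) = max(|-6 - (-3)|, |7 - (-5)|) = max(3, 12) = 12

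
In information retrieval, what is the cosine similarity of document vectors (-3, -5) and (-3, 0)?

With u = (-3, -5), v = (-3, 0):
u·v = (-3)·(-3) + (-5)·0 = 9 + 0 = 9.
|u| = √((-3)² + (-5)²) = √34, |v| = √((-3)² + 0²) = √9, so |u||v| = √(34·9) = √306.
cos θ = (u·v)/(|u||v|) = 9/√306 ≈ 0.5145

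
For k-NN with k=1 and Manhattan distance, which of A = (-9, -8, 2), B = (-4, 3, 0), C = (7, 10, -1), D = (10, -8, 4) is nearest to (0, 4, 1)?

Distances: d(A) = 22, d(B) = 6, d(C) = 15, d(D) = 25. Nearest: B = (-4, 3, 0) with distance 6.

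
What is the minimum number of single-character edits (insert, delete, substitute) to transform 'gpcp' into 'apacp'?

Let D[i][j] be the edit distance between the first i characters of 'gpcp' and the first j characters of 'apacp', with D[i][0] = i, D[0][j] = j, and D[i][j] = D[i-1][j-1] if the characters match, else 1 + min(D[i-1][j], D[i][j-1], D[i-1][j-1]). Filling the table (rows: prefixes of 'gpcp', columns: prefixes of 'apacp'):
     ε  a  p  a  c  p
  ε  0  1  2  3  4  5
  g  1  1  2  3  4  5
  p  2  2  1  2  3  4
  c  3  3  2  2  2  3
  p  4  4  3  3  3  2
The bottom-right entry gives D[4][5] = 2, so no sequence of fewer than 2 edits works. Backtracking through the table gives one optimal edit sequence (2 edits):
  gpcp → apcp (sub g→a @1)
  apcp → apacp (ins a @3)
Edit distance = 2.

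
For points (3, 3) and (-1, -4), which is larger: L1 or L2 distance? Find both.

L1 = |3 - (-1)| + |3 - (-4)| = 4 + 7 = 11
L2 = √(4² + 7²) = √65 ≈ 8.0623
L1 ≥ L2 always (equality iff movement is along one axis); L1 > L2 here.
Ratio L1/L2 = 11/√65 ≈ 1.3644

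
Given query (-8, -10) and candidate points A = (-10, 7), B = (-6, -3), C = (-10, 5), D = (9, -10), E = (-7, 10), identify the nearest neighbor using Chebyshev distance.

Distances: d(A) = 17, d(B) = 7, d(C) = 15, d(D) = 17, d(E) = 20. Nearest: B = (-6, -3) with distance 7.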